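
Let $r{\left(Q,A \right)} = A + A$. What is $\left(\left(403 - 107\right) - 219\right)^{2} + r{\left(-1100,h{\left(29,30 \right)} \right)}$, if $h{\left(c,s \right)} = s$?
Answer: $5989$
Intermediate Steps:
$r{\left(Q,A \right)} = 2 A$
$\left(\left(403 - 107\right) - 219\right)^{2} + r{\left(-1100,h{\left(29,30 \right)} \right)} = \left(\left(403 - 107\right) - 219\right)^{2} + 2 \cdot 30 = \left(\left(403 - 107\right) - 219\right)^{2} + 60 = \left(296 - 219\right)^{2} + 60 = 77^{2} + 60 = 5929 + 60 = 5989$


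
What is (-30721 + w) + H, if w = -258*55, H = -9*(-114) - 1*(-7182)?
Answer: -36703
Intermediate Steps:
H = 8208 (H = 1026 + 7182 = 8208)
w = -14190
(-30721 + w) + H = (-30721 - 14190) + 8208 = -44911 + 8208 = -36703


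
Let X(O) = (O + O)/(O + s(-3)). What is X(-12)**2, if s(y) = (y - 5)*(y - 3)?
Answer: 4/9 ≈ 0.44444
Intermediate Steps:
s(y) = (-5 + y)*(-3 + y)
X(O) = 2*O/(48 + O) (X(O) = (O + O)/(O + (15 + (-3)**2 - 8*(-3))) = (2*O)/(O + (15 + 9 + 24)) = (2*O)/(O + 48) = (2*O)/(48 + O) = 2*O/(48 + O))
X(-12)**2 = (2*(-12)/(48 - 12))**2 = (2*(-12)/36)**2 = (2*(-12)*(1/36))**2 = (-2/3)**2 = 4/9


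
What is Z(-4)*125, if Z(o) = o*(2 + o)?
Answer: 1000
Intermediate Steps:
Z(-4)*125 = -4*(2 - 4)*125 = -4*(-2)*125 = 8*125 = 1000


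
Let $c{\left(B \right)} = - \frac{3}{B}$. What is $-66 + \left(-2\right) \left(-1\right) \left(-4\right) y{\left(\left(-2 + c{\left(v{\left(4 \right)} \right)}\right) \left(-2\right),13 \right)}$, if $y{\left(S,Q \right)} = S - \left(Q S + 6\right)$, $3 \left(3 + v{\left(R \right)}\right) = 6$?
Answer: $-210$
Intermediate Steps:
$v{\left(R \right)} = -1$ ($v{\left(R \right)} = -3 + \frac{1}{3} \cdot 6 = -3 + 2 = -1$)
$y{\left(S,Q \right)} = -6 + S - Q S$ ($y{\left(S,Q \right)} = S - \left(6 + Q S\right) = -6 + S - Q S$)
$-66 + \left(-2\right) \left(-1\right) \left(-4\right) y{\left(\left(-2 + c{\left(v{\left(4 \right)} \right)}\right) \left(-2\right),13 \right)} = -66 + \left(-2\right) \left(-1\right) \left(-4\right) \left(-6 + \left(-2 - \frac{3}{-1}\right) \left(-2\right) - 13 \left(-2 - \frac{3}{-1}\right) \left(-2\right)\right) = -66 + 2 \left(-4\right) \left(-6 + \left(-2 - -3\right) \left(-2\right) - 13 \left(-2 - -3\right) \left(-2\right)\right) = -66 - 8 \left(-6 + \left(-2 + 3\right) \left(-2\right) - 13 \left(-2 + 3\right) \left(-2\right)\right) = -66 - 8 \left(-6 + 1 \left(-2\right) - 13 \cdot 1 \left(-2\right)\right) = -66 - 8 \left(-6 - 2 - 13 \left(-2\right)\right) = -66 - 8 \left(-6 - 2 + 26\right) = -66 - 144 = -210$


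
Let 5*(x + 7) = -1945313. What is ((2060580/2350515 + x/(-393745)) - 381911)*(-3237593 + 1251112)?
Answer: 234046034150992952217287/308501176225 ≈ 7.5866e+11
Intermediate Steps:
x = -1945348/5 (x = -7 + (⅕)*(-1945313) = -7 - 1945313/5 = -1945348/5 ≈ -3.8907e+5)
((2060580/2350515 + x/(-393745)) - 381911)*(-3237593 + 1251112) = ((2060580/2350515 - 1945348/5/(-393745)) - 381911)*(-3237593 + 1251112) = ((2060580*(1/2350515) - 1945348/5*(-1/393745)) - 381911)*(-1986481) = ((137372/156701 + 1945348/1968725) - 381911)*(-1986481) = (575285667648/308501176225 - 381911)*(-1986481) = -117819417427598327/308501176225*(-1986481) = 234046034150992952217287/308501176225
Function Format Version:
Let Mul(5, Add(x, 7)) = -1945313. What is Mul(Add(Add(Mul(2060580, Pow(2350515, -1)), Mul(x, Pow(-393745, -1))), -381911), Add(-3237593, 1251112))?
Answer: Rational(234046034150992952217287, 308501176225) ≈ 7.5866e+11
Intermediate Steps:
x = Rational(-1945348, 5) (x = Add(-7, Mul(Rational(1, 5), -1945313)) = Add(-7, Rational(-1945313, 5)) = Rational(-1945348, 5) ≈ -3.8907e+5)
Mul(Add(Add(Mul(2060580, Pow(2350515, -1)), Mul(x, Pow(-393745, -1))), -381911), Add(-3237593, 1251112)) = Mul(Add(Add(Mul(2060580, Pow(2350515, -1)), Mul(Rational(-1945348, 5), Pow(-393745, -1))), -381911), Add(-3237593, 1251112)) = Mul(Add(Add(Mul(2060580, Rational(1, 2350515)), Mul(Rational(-1945348, 5), Rational(-1, 393745))), -381911), -1986481) = Mul(Add(Add(Rational(137372, 156701), Rational(1945348, 1968725)), -381911), -1986481) = Mul(Add(Rational(575285667648, 308501176225), -381911), -1986481) = Mul(Rational(-117819417427598327, 308501176225), -1986481) = Rational(234046034150992952217287, 308501176225)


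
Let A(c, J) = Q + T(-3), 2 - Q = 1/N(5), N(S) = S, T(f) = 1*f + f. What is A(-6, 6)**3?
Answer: -9261/125 ≈ -74.088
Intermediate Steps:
T(f) = 2*f (T(f) = f + f = 2*f)
Q = 9/5 (Q = 2 - 1/5 = 9/5 ≈ 1.8000)
A(c, J) = -21/5 (A(c, J) = 9/5 + 2*(-3) = 9/5 - 6 = -21/5)
A(-6, 6)**3 = (-21/5)**3 = -9261/125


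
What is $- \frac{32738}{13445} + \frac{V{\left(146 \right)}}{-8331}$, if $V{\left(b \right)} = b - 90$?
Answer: $- \frac{273493198}{112010295} \approx -2.4417$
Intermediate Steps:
$V{\left(b \right)} = -90 + b$ ($V{\left(b \right)} = b - 90 = -90 + b$)
$- \frac{32738}{13445} + \frac{V{\left(146 \right)}}{-8331} = - \frac{32738}{13445} + \frac{-90 + 146}{-8331} = \left(-32738\right) \frac{1}{13445} + 56 \left(- \frac{1}{8331}\right) = - \frac{32738}{13445} - \frac{56}{8331} = - \frac{273493198}{112010295}$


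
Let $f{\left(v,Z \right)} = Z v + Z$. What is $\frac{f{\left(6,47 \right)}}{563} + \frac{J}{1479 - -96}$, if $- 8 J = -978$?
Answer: $\frac{782669}{1182300} \approx 0.66199$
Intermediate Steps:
$f{\left(v,Z \right)} = Z + Z v$
$J = \frac{489}{4}$ ($J = \left(- \frac{1}{8}\right) \left(-978\right) = \frac{489}{4} \approx 122.25$)
$\frac{f{\left(6,47 \right)}}{563} + \frac{J}{1479 - -96} = \frac{47 \left(1 + 6\right)}{563} + \frac{489}{4 \left(1479 - -96\right)} = 47 \cdot 7 \cdot \frac{1}{563} + \frac{489}{4 \left(1479 + 96\right)} = 329 \cdot \frac{1}{563} + \frac{489}{4 \cdot 1575} = \frac{329}{563} + \frac{489}{4} \cdot \frac{1}{1575} = \frac{329}{563} + \frac{163}{2100} = \frac{782669}{1182300}$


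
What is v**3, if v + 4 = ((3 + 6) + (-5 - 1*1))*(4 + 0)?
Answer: 512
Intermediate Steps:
v = 8 (v = -4 + ((3 + 6) + (-5 - 1*1))*(4 + 0) = -4 + (9 + (-5 - 1))*4 = -4 + (9 - 6)*4 = -4 + 3*4 = -4 + 12 = 8)
v**3 = 8**3 = 512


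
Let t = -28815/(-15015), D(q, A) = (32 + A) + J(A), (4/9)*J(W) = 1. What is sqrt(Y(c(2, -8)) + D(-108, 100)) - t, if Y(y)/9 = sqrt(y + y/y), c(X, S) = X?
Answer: -1921/1001 + sqrt(537 + 36*sqrt(3))/2 ≈ 10.322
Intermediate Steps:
J(W) = 9/4 (J(W) = (9/4)*1 = 9/4)
D(q, A) = 137/4 + A (D(q, A) = (32 + A) + 9/4 = 137/4 + A)
t = 1921/1001 (t = -28815*(-1/15015) = 1921/1001 ≈ 1.9191)
Y(y) = 9*sqrt(1 + y) (Y(y) = 9*sqrt(y + y/y) = 9*sqrt(y + 1) = 9*sqrt(1 + y))
sqrt(Y(c(2, -8)) + D(-108, 100)) - t = sqrt(9*sqrt(1 + 2) + (137/4 + 100)) - 1*1921/1001 = sqrt(9*sqrt(3) + 537/4) - 1921/1001 = sqrt(537/4 + 9*sqrt(3)) - 1921/1001 = -1921/1001 + sqrt(537/4 + 9*sqrt(3))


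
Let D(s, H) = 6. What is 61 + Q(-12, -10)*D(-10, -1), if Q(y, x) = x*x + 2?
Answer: 673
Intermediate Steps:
Q(y, x) = 2 + x**2 (Q(y, x) = x**2 + 2 = 2 + x**2)
61 + Q(-12, -10)*D(-10, -1) = 61 + (2 + (-10)**2)*6 = 61 + (2 + 100)*6 = 61 + 102*6 = 61 + 612 = 673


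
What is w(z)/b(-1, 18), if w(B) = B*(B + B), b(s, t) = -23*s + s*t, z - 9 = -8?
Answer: ⅖ ≈ 0.40000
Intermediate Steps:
z = 1 (z = 9 - 8 = 1)
w(B) = 2*B² (w(B) = B*(2*B) = 2*B²)
w(z)/b(-1, 18) = (2*1²)/((-(-23 + 18))) = (2*1)/((-1*(-5))) = 2/5 = 2*(⅕) = ⅖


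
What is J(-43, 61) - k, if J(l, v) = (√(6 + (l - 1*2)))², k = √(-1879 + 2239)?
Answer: -39 - 6*√10 ≈ -57.974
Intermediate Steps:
k = 6*√10 (k = √360 = 6*√10 ≈ 18.974)
J(l, v) = 4 + l (J(l, v) = (√(6 + (l - 2)))² = (√(6 + (-2 + l)))² = (√(4 + l))² = 4 + l)
J(-43, 61) - k = (4 - 43) - 6*√10 = -39 - 6*√10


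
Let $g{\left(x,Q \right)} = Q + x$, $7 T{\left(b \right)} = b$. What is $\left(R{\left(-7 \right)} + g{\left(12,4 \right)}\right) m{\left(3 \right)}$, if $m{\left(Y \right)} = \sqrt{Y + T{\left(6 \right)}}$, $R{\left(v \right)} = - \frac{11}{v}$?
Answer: $\frac{369 \sqrt{21}}{49} \approx 34.51$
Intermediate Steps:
$T{\left(b \right)} = \frac{b}{7}$
$m{\left(Y \right)} = \sqrt{\frac{6}{7} + Y}$ ($m{\left(Y \right)} = \sqrt{Y + \frac{1}{7} \cdot 6} = \sqrt{Y + \frac{6}{7}} = \sqrt{\frac{6}{7} + Y}$)
$\left(R{\left(-7 \right)} + g{\left(12,4 \right)}\right) m{\left(3 \right)} = \left(- \frac{11}{-7} + \left(4 + 12\right)\right) \frac{\sqrt{42 + 49 \cdot 3}}{7} = \left(\left(-11\right) \left(- \frac{1}{7}\right) + 16\right) \frac{\sqrt{42 + 147}}{7} = \left(\frac{11}{7} + 16\right) \frac{\sqrt{189}}{7} = \frac{123 \frac{3 \sqrt{21}}{7}}{7} = \frac{369 \sqrt{21}}{49}$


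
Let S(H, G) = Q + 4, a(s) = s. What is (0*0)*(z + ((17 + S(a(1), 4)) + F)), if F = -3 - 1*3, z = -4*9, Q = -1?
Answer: 0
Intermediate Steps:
z = -36
S(H, G) = 3 (S(H, G) = -1 + 4 = 3)
F = -6 (F = -3 - 3 = -6)
(0*0)*(z + ((17 + S(a(1), 4)) + F)) = (0*0)*(-36 + ((17 + 3) - 6)) = 0*(-36 + (20 - 6)) = 0*(-36 + 14) = 0*(-22) = 0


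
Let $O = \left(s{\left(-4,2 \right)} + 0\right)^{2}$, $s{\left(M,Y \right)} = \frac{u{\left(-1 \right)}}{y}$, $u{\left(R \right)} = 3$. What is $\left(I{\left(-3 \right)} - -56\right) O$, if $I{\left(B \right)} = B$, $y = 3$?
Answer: $53$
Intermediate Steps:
$s{\left(M,Y \right)} = 1$ ($s{\left(M,Y \right)} = \frac{3}{3} = 3 \cdot \frac{1}{3} = 1$)
$O = 1$ ($O = \left(1 + 0\right)^{2} = 1^{2} = 1$)
$\left(I{\left(-3 \right)} - -56\right) O = \left(-3 - -56\right) 1 = \left(-3 + 56\right) 1 = 53 \cdot 1 = 53$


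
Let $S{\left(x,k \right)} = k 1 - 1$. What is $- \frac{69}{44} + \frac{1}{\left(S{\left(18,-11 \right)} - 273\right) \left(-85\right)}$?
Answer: $- \frac{1671481}{1065900} \approx -1.5681$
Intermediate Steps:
$S{\left(x,k \right)} = -1 + k$ ($S{\left(x,k \right)} = k - 1 = -1 + k$)
$- \frac{69}{44} + \frac{1}{\left(S{\left(18,-11 \right)} - 273\right) \left(-85\right)} = - \frac{69}{44} + \frac{1}{\left(\left(-1 - 11\right) - 273\right) \left(-85\right)} = \left(-69\right) \frac{1}{44} + \frac{1}{-12 - 273} \left(- \frac{1}{85}\right) = - \frac{69}{44} + \frac{1}{-285} \left(- \frac{1}{85}\right) = - \frac{69}{44} - - \frac{1}{24225} = - \frac{69}{44} + \frac{1}{24225} = - \frac{1671481}{1065900}$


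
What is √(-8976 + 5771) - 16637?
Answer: -16637 + I*√3205 ≈ -16637.0 + 56.613*I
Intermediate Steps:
√(-8976 + 5771) - 16637 = √(-3205) - 16637 = I*√3205 - 16637 = -16637 + I*√3205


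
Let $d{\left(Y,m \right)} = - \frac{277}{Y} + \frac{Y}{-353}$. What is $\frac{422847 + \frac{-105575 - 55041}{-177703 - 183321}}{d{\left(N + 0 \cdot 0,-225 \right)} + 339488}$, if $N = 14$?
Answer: $\frac{47152263207203}{37854533387516} \approx 1.2456$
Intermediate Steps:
$d{\left(Y,m \right)} = - \frac{277}{Y} - \frac{Y}{353}$ ($d{\left(Y,m \right)} = - \frac{277}{Y} + Y \left(- \frac{1}{353}\right) = - \frac{277}{Y} - \frac{Y}{353}$)
$\frac{422847 + \frac{-105575 - 55041}{-177703 - 183321}}{d{\left(N + 0 \cdot 0,-225 \right)} + 339488} = \frac{422847 + \frac{-105575 - 55041}{-177703 - 183321}}{\left(- \frac{277}{14 + 0 \cdot 0} - \frac{14 + 0 \cdot 0}{353}\right) + 339488} = \frac{422847 - \frac{160616}{-361024}}{\left(- \frac{277}{14 + 0} - \frac{14 + 0}{353}\right) + 339488} = \frac{422847 - - \frac{20077}{45128}}{\left(- \frac{277}{14} - \frac{14}{353}\right) + 339488} = \frac{422847 + \frac{20077}{45128}}{\left(\left(-277\right) \frac{1}{14} - \frac{14}{353}\right) + 339488} = \frac{19082259493}{45128 \left(\left(- \frac{277}{14} - \frac{14}{353}\right) + 339488\right)} = \frac{19082259493}{45128 \left(- \frac{97977}{4942} + 339488\right)} = \frac{19082259493}{45128 \cdot \frac{1677651719}{4942}} = \frac{19082259493}{45128} \cdot \frac{4942}{1677651719} = \frac{47152263207203}{37854533387516}$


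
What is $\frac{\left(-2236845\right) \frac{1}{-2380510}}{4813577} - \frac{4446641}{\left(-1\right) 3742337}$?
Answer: $\frac{10190607357739668767}{8576514430083287798} \approx 1.1882$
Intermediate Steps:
$\frac{\left(-2236845\right) \frac{1}{-2380510}}{4813577} - \frac{4446641}{\left(-1\right) 3742337} = \left(-2236845\right) \left(- \frac{1}{2380510}\right) \frac{1}{4813577} - \frac{4446641}{-3742337} = \frac{447369}{476102} \cdot \frac{1}{4813577} - - \frac{4446641}{3742337} = \frac{447369}{2291753636854} + \frac{4446641}{3742337} = \frac{10190607357739668767}{8576514430083287798}$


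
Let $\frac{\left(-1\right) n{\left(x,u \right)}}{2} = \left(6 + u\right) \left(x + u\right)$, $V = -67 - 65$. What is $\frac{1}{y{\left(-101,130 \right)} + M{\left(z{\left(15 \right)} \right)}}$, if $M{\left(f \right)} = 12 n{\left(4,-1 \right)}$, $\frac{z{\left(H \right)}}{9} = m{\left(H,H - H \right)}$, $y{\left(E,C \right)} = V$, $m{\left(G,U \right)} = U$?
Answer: $- \frac{1}{492} \approx -0.0020325$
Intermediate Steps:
$V = -132$ ($V = -67 - 65 = -132$)
$y{\left(E,C \right)} = -132$
$z{\left(H \right)} = 0$ ($z{\left(H \right)} = 9 \left(H - H\right) = 9 \cdot 0 = 0$)
$n{\left(x,u \right)} = - 2 \left(6 + u\right) \left(u + x\right)$ ($n{\left(x,u \right)} = - 2 \left(6 + u\right) \left(x + u\right) = - 2 \left(6 + u\right) \left(u + x\right)$)
$M{\left(f \right)} = -360$ ($M{\left(f \right)} = 12 \left(\left(-12\right) \left(-1\right) - 48 - 2 \left(-1\right)^{2} - \left(-2\right) 4\right) = 12 \left(12 - 48 - 2 + 8\right) = 12 \left(-30\right) = -360$)
$\frac{1}{y{\left(-101,130 \right)} + M{\left(z{\left(15 \right)} \right)}} = \frac{1}{-132 - 360} = \frac{1}{-492} = - \frac{1}{492}$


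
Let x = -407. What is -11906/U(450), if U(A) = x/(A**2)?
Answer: 2410965000/407 ≈ 5.9237e+6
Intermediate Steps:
U(A) = -407/A**2
-11906/U(450) = -11906/((-407/450**2)) = -11906/((-407*1/202500)) = -11906/(-407/202500) = -11906*(-202500/407) = 2410965000/407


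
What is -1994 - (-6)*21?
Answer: -1868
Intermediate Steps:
-1994 - (-6)*21 = -1994 - 1*(-126) = -1994 + 126 = -1868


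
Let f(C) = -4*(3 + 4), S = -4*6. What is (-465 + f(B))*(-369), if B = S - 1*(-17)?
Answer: 181917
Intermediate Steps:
S = -24
B = -7 (B = -24 - 1*(-17) = -24 + 17 = -7)
f(C) = -28 (f(C) = -4*7 = -28)
(-465 + f(B))*(-369) = (-465 - 28)*(-369) = -493*(-369) = 181917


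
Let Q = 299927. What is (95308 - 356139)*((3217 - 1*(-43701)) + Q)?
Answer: -90467928195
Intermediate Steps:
(95308 - 356139)*((3217 - 1*(-43701)) + Q) = (95308 - 356139)*((3217 - 1*(-43701)) + 299927) = -260831*((3217 + 43701) + 299927) = -260831*(46918 + 299927) = -260831*346845 = -90467928195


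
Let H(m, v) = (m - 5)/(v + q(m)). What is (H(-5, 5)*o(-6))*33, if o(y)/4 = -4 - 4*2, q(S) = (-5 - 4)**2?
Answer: 7920/43 ≈ 184.19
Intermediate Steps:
q(S) = 81 (q(S) = (-9)**2 = 81)
H(m, v) = (-5 + m)/(81 + v) (H(m, v) = (m - 5)/(v + 81) = (-5 + m)/(81 + v))
o(y) = -48 (o(y) = 4*(-4 - 4*2) = 4*(-4 - 8) = 4*(-12) = -48)
(H(-5, 5)*o(-6))*33 = (((-5 - 5)/(81 + 5))*(-48))*33 = ((-10/86)*(-48))*33 = (((1/86)*(-10))*(-48))*33 = -5/43*(-48)*33 = (240/43)*33 = 7920/43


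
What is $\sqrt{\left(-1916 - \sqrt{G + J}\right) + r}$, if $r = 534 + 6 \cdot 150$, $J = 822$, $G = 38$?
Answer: $\sqrt{-482 - 2 \sqrt{215}} \approx 22.613 i$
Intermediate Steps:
$r = 1434$ ($r = 534 + 900 = 1434$)
$\sqrt{\left(-1916 - \sqrt{G + J}\right) + r} = \sqrt{\left(-1916 - \sqrt{38 + 822}\right) + 1434} = \sqrt{\left(-1916 - \sqrt{860}\right) + 1434} = \sqrt{\left(-1916 - 2 \sqrt{215}\right) + 1434} = \sqrt{-482 - 2 \sqrt{215}}$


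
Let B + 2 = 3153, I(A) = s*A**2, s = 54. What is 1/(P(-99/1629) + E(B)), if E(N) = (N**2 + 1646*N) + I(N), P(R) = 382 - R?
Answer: 181/99780047934 ≈ 1.8140e-9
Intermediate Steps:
I(A) = 54*A**2
B = 3151 (B = -2 + 3153 = 3151)
E(N) = 55*N**2 + 1646*N (E(N) = (N**2 + 1646*N) + 54*N**2 = 55*N**2 + 1646*N)
1/(P(-99/1629) + E(B)) = 1/((382 - (-99)/1629) + 3151*(1646 + 55*3151)) = 1/((382 - (-99)/1629) + 3151*(1646 + 173305)) = 1/((382 - 1*(-11/181)) + 3151*174951) = 1/((382 + 11/181) + 551270601) = 1/(69153/181 + 551270601) = 1/(99780047934/181) = 181/99780047934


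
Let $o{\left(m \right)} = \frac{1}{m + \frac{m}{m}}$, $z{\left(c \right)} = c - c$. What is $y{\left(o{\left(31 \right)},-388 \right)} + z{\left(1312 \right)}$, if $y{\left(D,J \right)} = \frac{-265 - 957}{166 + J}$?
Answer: $\frac{611}{111} \approx 5.5045$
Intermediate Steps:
$z{\left(c \right)} = 0$
$o{\left(m \right)} = \frac{1}{1 + m}$ ($o{\left(m \right)} = \frac{1}{m + 1} = \frac{1}{1 + m}$)
$y{\left(D,J \right)} = - \frac{1222}{166 + J}$
$y{\left(o{\left(31 \right)},-388 \right)} + z{\left(1312 \right)} = - \frac{1222}{166 - 388} + 0 = - \frac{1222}{-222} + 0 = \left(-1222\right) \left(- \frac{1}{222}\right) + 0 = \frac{611}{111} + 0 = \frac{611}{111}$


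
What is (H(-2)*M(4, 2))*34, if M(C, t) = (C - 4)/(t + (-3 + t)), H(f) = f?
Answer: 0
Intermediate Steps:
M(C, t) = (-4 + C)/(-3 + 2*t)
(H(-2)*M(4, 2))*34 = -2*(-4 + 4)/(-3 + 2*2)*34 = -2*0/(-3 + 4)*34 = -2*0/1*34 = -2*0*34 = 0*34 = 0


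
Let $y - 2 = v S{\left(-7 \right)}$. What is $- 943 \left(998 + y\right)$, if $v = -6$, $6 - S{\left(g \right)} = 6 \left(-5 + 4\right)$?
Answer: $-875104$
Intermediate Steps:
$S{\left(g \right)} = 12$ ($S{\left(g \right)} = 6 - 6 \left(-5 + 4\right) = 6 - 6 \left(-1\right) = 6 - -6 = 6 + 6 = 12$)
$y = -70$ ($y = 2 - 72 = -70$)
$- 943 \left(998 + y\right) = - 943 \left(998 - 70\right) = \left(-943\right) 928 = -875104$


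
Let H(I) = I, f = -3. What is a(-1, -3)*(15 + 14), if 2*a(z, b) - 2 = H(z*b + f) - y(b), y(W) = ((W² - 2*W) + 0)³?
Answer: -97817/2 ≈ -48909.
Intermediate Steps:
y(W) = (W² - 2*W)³
a(z, b) = -½ + b*z/2 - b³*(-2 + b)³/2 (a(z, b) = 1 + ((z*b - 3) - b³*(-2 + b)³)/2 = 1 + ((b*z - 3) - b³*(-2 + b)³)/2 = 1 + ((-3 + b*z) - b³*(-2 + b)³)/2 = 1 + (-3 + b*z - b³*(-2 + b)³)/2 = 1 + (-3/2 + b*z/2 - b³*(-2 + b)³/2) = -½ + b*z/2 - b³*(-2 + b)³/2)
a(-1, -3)*(15 + 14) = (-½ + (½)*(-3)*(-1) - ½*(-3)³*(-2 - 3)³)*(15 + 14) = (-½ + 3/2 - ½*(-27)*(-5)³)*29 = (-½ + 3/2 - ½*(-27)*(-125))*29 = (-½ + 3/2 - 3375/2)*29 = -3373/2*29 = -97817/2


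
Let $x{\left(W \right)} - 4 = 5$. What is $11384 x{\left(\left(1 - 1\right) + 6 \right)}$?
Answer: $102456$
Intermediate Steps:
$x{\left(W \right)} = 9$ ($x{\left(W \right)} = 4 + 5 = 9$)
$11384 x{\left(\left(1 - 1\right) + 6 \right)} = 11384 \cdot 9 = 102456$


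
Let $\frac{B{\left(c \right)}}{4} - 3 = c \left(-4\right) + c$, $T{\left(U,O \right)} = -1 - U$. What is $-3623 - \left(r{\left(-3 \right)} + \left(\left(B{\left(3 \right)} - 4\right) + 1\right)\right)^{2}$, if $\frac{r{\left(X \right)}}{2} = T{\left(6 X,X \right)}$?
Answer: $-3672$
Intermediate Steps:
$B{\left(c \right)} = 12 - 12 c$ ($B{\left(c \right)} = 12 + 4 \left(c \left(-4\right) + c\right) = 12 + 4 \left(- 4 c + c\right) = 12 + 4 \left(- 3 c\right) = 12 - 12 c$)
$r{\left(X \right)} = -2 - 12 X$ ($r{\left(X \right)} = 2 \left(-1 - 6 X\right) = -2 - 12 X$)
$-3623 - \left(r{\left(-3 \right)} + \left(\left(B{\left(3 \right)} - 4\right) + 1\right)\right)^{2} = -3623 - \left(\left(-2 - -36\right) + \left(\left(\left(12 - 36\right) - 4\right) + 1\right)\right)^{2} = -3623 - \left(\left(-2 + 36\right) + \left(\left(\left(12 - 36\right) - 4\right) + 1\right)\right)^{2} = -3623 - \left(34 + \left(\left(-24 - 4\right) + 1\right)\right)^{2} = -3623 - \left(34 + \left(-28 + 1\right)\right)^{2} = -3623 - \left(34 - 27\right)^{2} = -3623 - 7^{2} = -3623 - 49 = -3672$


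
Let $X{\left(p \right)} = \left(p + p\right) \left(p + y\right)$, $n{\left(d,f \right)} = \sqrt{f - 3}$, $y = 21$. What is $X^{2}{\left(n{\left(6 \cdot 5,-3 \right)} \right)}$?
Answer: $-10440 - 1008 i \sqrt{6} \approx -10440.0 - 2469.1 i$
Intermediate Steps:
$n{\left(d,f \right)} = \sqrt{-3 + f}$
$X{\left(p \right)} = 2 p \left(21 + p\right)$ ($X{\left(p \right)} = \left(p + p\right) \left(p + 21\right) = 2 p \left(21 + p\right)$)
$X^{2}{\left(n{\left(6 \cdot 5,-3 \right)} \right)} = \left(2 \sqrt{-3 - 3} \left(21 + \sqrt{-3 - 3}\right)\right)^{2} = \left(2 \sqrt{-6} \left(21 + \sqrt{-6}\right)\right)^{2} = \left(2 i \sqrt{6} \left(21 + i \sqrt{6}\right)\right)^{2} = - 24 \left(21 + i \sqrt{6}\right)^{2}$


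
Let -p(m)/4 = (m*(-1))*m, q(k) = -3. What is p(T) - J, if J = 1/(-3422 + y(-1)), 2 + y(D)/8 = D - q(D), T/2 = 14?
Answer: 10731393/3422 ≈ 3136.0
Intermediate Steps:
T = 28 (T = 2*14 = 28)
p(m) = 4*m² (p(m) = -4*m*(-1)*m = -4*(-m)*m = -(-4)*m² = 4*m²)
y(D) = 8 + 8*D (y(D) = -16 + 8*(D - 1*(-3)) = -16 + 8*(D + 3) = -16 + 8*(3 + D) = -16 + (24 + 8*D) = 8 + 8*D)
J = -1/3422 (J = 1/(-3422 + (8 + 8*(-1))) = 1/(-3422 + (8 - 8)) = 1/(-3422 + 0) = 1/(-3422) = -1/3422 ≈ -0.00029223)
p(T) - J = 4*28² - 1*(-1/3422) = 4*784 + 1/3422 = 3136 + 1/3422 = 10731393/3422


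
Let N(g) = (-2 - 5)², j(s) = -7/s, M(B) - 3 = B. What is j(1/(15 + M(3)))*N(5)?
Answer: -7203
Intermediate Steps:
M(B) = 3 + B
N(g) = 49 (N(g) = (-7)² = 49)
j(1/(15 + M(3)))*N(5) = -7/(1/(15 + (3 + 3)))*49 = -7/(1/(15 + 6))*49 = -7/(1/21)*49 = -7/1/21*49 = -7*21*49 = -147*49 = -7203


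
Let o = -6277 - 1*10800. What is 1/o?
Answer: -1/17077 ≈ -5.8558e-5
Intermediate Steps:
o = -17077 (o = -6277 - 10800 = -17077)
1/o = 1/(-17077) = -1/17077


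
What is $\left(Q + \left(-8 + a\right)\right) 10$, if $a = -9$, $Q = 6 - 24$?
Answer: $-350$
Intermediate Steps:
$Q = -18$
$\left(Q + \left(-8 + a\right)\right) 10 = \left(-18 - 17\right) 10 = \left(-35\right) 10 = -350$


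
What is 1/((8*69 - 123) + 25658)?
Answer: 1/26087 ≈ 3.8333e-5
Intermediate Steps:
1/((8*69 - 123) + 25658) = 1/((552 - 123) + 25658) = 1/(429 + 25658) = 1/26087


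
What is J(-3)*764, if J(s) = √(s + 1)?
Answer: 764*I*√2 ≈ 1080.5*I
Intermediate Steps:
J(s) = √(1 + s)
J(-3)*764 = √(1 - 3)*764 = √(-2)*764 = (I*√2)*764 = 764*I*√2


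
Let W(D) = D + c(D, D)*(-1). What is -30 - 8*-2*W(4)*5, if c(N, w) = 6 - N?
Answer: 130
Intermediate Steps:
W(D) = -6 + 2*D (W(D) = D + (6 - D)*(-1) = D + (-6 + D) = -6 + 2*D)
-30 - 8*-2*W(4)*5 = -30 - 8*-2*(-6 + 2*4)*5 = -30 - 8*-2*(-6 + 8)*5 = -30 - 8*-2*2*5 = -30 - 8*(-4*5) = -30 - 8*(-20) = -30 - 1*(-160) = -30 + 160 = 130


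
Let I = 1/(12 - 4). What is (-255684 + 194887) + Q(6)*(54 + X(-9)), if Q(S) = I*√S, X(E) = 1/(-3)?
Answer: -60797 + 161*√6/24 ≈ -60781.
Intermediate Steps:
X(E) = -⅓
I = ⅛ (I = 1/8 = ⅛ ≈ 0.12500)
Q(S) = √S/8
(-255684 + 194887) + Q(6)*(54 + X(-9)) = (-255684 + 194887) + (√6/8)*(54 - ⅓) = -60797 + (√6/8)*(161/3) = -60797 + 161*√6/24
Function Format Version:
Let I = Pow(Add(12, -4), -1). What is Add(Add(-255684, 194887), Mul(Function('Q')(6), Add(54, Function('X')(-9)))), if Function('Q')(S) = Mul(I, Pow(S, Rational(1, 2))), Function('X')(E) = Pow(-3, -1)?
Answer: Add(-60797, Mul(Rational(161, 24), Pow(6, Rational(1, 2)))) ≈ -60781.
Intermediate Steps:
Function('X')(E) = Rational(-1, 3)
I = Rational(1, 8) (I = Pow(8, -1) = Rational(1, 8) ≈ 0.12500)
Function('Q')(S) = Mul(Rational(1, 8), Pow(S, Rational(1, 2)))
Add(Add(-255684, 194887), Mul(Function('Q')(6), Add(54, Function('X')(-9)))) = Add(Add(-255684, 194887), Mul(Mul(Rational(1, 8), Pow(6, Rational(1, 2))), Add(54, Rational(-1, 3)))) = Add(-60797, Mul(Mul(Rational(1, 8), Pow(6, Rational(1, 2))), Rational(161, 3))) = Add(-60797, Mul(Rational(161, 24), Pow(6, Rational(1, 2))))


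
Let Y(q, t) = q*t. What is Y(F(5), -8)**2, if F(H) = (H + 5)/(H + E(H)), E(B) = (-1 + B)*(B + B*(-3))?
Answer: 256/49 ≈ 5.2245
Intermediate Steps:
E(B) = -2*B*(-1 + B) (E(B) = (-1 + B)*(B - 3*B) = (-1 + B)*(-2*B) = -2*B*(-1 + B))
F(H) = (5 + H)/(H + 2*H*(1 - H)) (F(H) = (H + 5)/(H + 2*H*(1 - H)) = (5 + H)/(H + 2*H*(1 - H)))
Y(F(5), -8)**2 = (((-5 - 1*5)/(5*(-3 + 2*5)))*(-8))**2 = (((-5 - 5)/(5*(-3 + 10)))*(-8))**2 = (((1/5)*(-10)/7)*(-8))**2 = (((1/5)*(1/7)*(-10))*(-8))**2 = (-2/7*(-8))**2 = (16/7)**2 = 256/49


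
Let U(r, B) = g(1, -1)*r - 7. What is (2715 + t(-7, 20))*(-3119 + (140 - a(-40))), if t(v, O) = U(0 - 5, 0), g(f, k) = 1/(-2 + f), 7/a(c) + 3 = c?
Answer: -347508170/43 ≈ -8.0816e+6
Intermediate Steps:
a(c) = 7/(-3 + c)
U(r, B) = -7 - r (U(r, B) = r/(-2 + 1) - 7 = r/(-1) - 7 = -r - 7 = -7 - r)
t(v, O) = -2 (t(v, O) = -7 - (0 - 5) = -7 - 1*(-5) = -7 + 5 = -2)
(2715 + t(-7, 20))*(-3119 + (140 - a(-40))) = (2715 - 2)*(-3119 + (140 - 7/(-3 - 40))) = 2713*(-3119 + (140 - 7/(-43))) = 2713*(-3119 + (140 - 7*(-1)/43)) = 2713*(-3119 + (140 - 1*(-7/43))) = 2713*(-3119 + (140 + 7/43)) = 2713*(-3119 + 6027/43) = 2713*(-128090/43) = -347508170/43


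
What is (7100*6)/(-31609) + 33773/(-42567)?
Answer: -2880884957/1345500303 ≈ -2.1411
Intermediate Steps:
(7100*6)/(-31609) + 33773/(-42567) = 42600*(-1/31609) + 33773*(-1/42567) = -42600/31609 - 33773/42567 = -2880884957/1345500303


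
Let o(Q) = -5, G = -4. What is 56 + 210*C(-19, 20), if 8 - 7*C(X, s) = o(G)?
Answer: 446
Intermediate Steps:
C(X, s) = 13/7 (C(X, s) = 8/7 - ⅐*(-5) = 8/7 + 5/7 = 13/7)
56 + 210*C(-19, 20) = 56 + 210*(13/7) = 56 + 390 = 446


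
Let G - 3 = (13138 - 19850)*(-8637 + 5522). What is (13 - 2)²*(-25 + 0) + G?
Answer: 20904858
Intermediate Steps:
G = 20907883 (G = 3 + (13138 - 19850)*(-8637 + 5522) = 3 - 6712*(-3115) = 3 + 20907880 = 20907883)
(13 - 2)²*(-25 + 0) + G = (13 - 2)²*(-25 + 0) + 20907883 = 11²*(-25) + 20907883 = 121*(-25) + 20907883 = -3025 + 20907883 = 20904858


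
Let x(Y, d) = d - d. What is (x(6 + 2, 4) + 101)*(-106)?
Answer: -10706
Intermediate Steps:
x(Y, d) = 0
(x(6 + 2, 4) + 101)*(-106) = (0 + 101)*(-106) = 101*(-106) = -10706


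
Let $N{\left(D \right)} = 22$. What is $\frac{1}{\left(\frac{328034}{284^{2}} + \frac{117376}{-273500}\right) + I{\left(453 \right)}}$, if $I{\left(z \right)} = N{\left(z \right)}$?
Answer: $\frac{2757427000}{70694671543} \approx 0.039005$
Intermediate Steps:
$I{\left(z \right)} = 22$
$\frac{1}{\left(\frac{328034}{284^{2}} + \frac{117376}{-273500}\right) + I{\left(453 \right)}} = \frac{1}{\left(\frac{328034}{284^{2}} + \frac{117376}{-273500}\right) + 22} = \frac{1}{\left(\frac{328034}{80656} + 117376 \left(- \frac{1}{273500}\right)\right) + 22} = \frac{1}{\left(328034 \cdot \frac{1}{80656} - \frac{29344}{68375}\right) + 22} = \frac{1}{\left(\frac{164017}{40328} - \frac{29344}{68375}\right) + 22} = \frac{1}{\frac{10031277543}{2757427000} + 22} = \frac{1}{\frac{70694671543}{2757427000}} = \frac{2757427000}{70694671543}$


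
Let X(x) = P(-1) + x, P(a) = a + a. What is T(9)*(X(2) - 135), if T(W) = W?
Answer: -1215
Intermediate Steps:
P(a) = 2*a
X(x) = -2 + x (X(x) = 2*(-1) + x = -2 + x)
T(9)*(X(2) - 135) = 9*((-2 + 2) - 135) = 9*(0 - 135) = 9*(-135) = -1215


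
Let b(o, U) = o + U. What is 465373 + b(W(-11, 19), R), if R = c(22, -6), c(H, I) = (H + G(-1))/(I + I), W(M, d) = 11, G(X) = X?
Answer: 1861529/4 ≈ 4.6538e+5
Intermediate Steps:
c(H, I) = (-1 + H)/(2*I) (c(H, I) = (H - 1)/(I + I) = (-1 + H)/((2*I)) = (-1 + H)*(1/(2*I)) = (-1 + H)/(2*I))
R = -7/4 (R = (1/2)*(-1 + 22)/(-6) = (1/2)*(-1/6)*21 = -7/4 ≈ -1.7500)
b(o, U) = U + o
465373 + b(W(-11, 19), R) = 465373 + (-7/4 + 11) = 465373 + 37/4 = 1861529/4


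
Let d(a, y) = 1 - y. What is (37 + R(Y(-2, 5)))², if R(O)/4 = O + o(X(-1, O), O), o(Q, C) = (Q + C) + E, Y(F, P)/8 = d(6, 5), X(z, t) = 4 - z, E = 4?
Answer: 33489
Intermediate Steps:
Y(F, P) = -32 (Y(F, P) = 8*(1 - 1*5) = 8*(1 - 5) = 8*(-4) = -32)
o(Q, C) = 4 + C + Q (o(Q, C) = (Q + C) + 4 = (C + Q) + 4 = 4 + C + Q)
R(O) = 36 + 8*O (R(O) = 4*(O + (4 + O + (4 - 1*(-1)))) = 4*(O + (4 + O + (4 + 1))) = 4*(O + (4 + O + 5)) = 4*(O + (9 + O)) = 4*(9 + 2*O) = 36 + 8*O)
(37 + R(Y(-2, 5)))² = (37 + (36 + 8*(-32)))² = (37 + (36 - 256))² = (37 - 220)² = (-183)² = 33489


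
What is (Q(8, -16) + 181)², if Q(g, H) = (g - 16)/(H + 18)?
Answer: 31329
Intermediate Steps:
Q(g, H) = (-16 + g)/(18 + H)
(Q(8, -16) + 181)² = ((-16 + 8)/(18 - 16) + 181)² = (-8/2 + 181)² = ((½)*(-8) + 181)² = (-4 + 181)² = 177² = 31329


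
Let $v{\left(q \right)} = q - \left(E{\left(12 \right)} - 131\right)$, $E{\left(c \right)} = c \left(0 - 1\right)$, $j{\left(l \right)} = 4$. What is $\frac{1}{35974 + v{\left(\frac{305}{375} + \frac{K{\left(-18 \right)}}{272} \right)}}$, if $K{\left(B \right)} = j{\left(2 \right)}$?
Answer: $\frac{5100}{184200923} \approx 2.7687 \cdot 10^{-5}$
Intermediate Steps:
$K{\left(B \right)} = 4$
$E{\left(c \right)} = - c$ ($E{\left(c \right)} = c \left(-1\right) = - c$)
$v{\left(q \right)} = 143 + q$ ($v{\left(q \right)} = q - \left(\left(-1\right) 12 - 131\right) = q - \left(-12 - 131\right) = q - -143 = q + 143 = 143 + q$)
$\frac{1}{35974 + v{\left(\frac{305}{375} + \frac{K{\left(-18 \right)}}{272} \right)}} = \frac{1}{35974 + \left(143 + \left(\frac{305}{375} + \frac{4}{272}\right)\right)} = \frac{1}{35974 + \left(143 + \left(305 \cdot \frac{1}{375} + 4 \cdot \frac{1}{272}\right)\right)} = \frac{1}{35974 + \left(143 + \left(\frac{61}{75} + \frac{1}{68}\right)\right)} = \frac{1}{35974 + \left(143 + \frac{4223}{5100}\right)} = \frac{1}{35974 + \frac{733523}{5100}} = \frac{1}{\frac{184200923}{5100}} = \frac{5100}{184200923}$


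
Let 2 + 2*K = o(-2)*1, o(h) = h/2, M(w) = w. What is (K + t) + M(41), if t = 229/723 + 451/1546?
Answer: 22415774/558879 ≈ 40.108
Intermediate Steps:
o(h) = h/2 (o(h) = h*(1/2) = h/2)
t = 680107/1117758 (t = 229*(1/723) + 451*(1/1546) = 229/723 + 451/1546 = 680107/1117758 ≈ 0.60846)
K = -3/2 (K = -1 + (((1/2)*(-2))*1)/2 = -1 + (-1*1)/2 = -1 + (1/2)*(-1) = -1 - 1/2 = -3/2 ≈ -1.5000)
(K + t) + M(41) = (-3/2 + 680107/1117758) + 41 = -498265/558879 + 41 = 22415774/558879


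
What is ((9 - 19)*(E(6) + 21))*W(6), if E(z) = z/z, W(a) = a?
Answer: -1320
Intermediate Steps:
E(z) = 1
((9 - 19)*(E(6) + 21))*W(6) = ((9 - 19)*(1 + 21))*6 = -10*22*6 = -220*6 = -1320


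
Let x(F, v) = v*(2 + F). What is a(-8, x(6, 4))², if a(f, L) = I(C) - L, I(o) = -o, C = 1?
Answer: 1089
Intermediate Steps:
a(f, L) = -1 - L (a(f, L) = -1*1 - L = -1 - L)
a(-8, x(6, 4))² = (-1 - 4*(2 + 6))² = (-1 - 4*8)² = (-1 - 1*32)² = (-1 - 32)² = (-33)² = 1089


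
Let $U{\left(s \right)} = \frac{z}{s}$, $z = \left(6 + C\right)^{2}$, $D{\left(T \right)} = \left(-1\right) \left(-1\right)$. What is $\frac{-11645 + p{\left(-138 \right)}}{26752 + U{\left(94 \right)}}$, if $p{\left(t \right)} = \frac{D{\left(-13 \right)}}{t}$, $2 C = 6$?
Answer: $- \frac{75529517}{173519061} \approx -0.43528$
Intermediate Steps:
$C = 3$ ($C = \frac{1}{2} \cdot 6 = 3$)
$D{\left(T \right)} = 1$
$p{\left(t \right)} = \frac{1}{t}$ ($p{\left(t \right)} = 1 \frac{1}{t} = \frac{1}{t}$)
$z = 81$ ($z = \left(6 + 3\right)^{2} = 9^{2} = 81$)
$U{\left(s \right)} = \frac{81}{s}$
$\frac{-11645 + p{\left(-138 \right)}}{26752 + U{\left(94 \right)}} = \frac{-11645 + \frac{1}{-138}}{26752 + \frac{81}{94}} = \frac{-11645 - \frac{1}{138}}{26752 + 81 \cdot \frac{1}{94}} = - \frac{1607011}{138 \left(26752 + \frac{81}{94}\right)} = - \frac{1607011}{138 \cdot \frac{2514769}{94}} = \left(- \frac{1607011}{138}\right) \frac{94}{2514769} = - \frac{75529517}{173519061}$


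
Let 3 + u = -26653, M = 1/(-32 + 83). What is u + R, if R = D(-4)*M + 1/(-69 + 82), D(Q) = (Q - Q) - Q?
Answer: -17672825/663 ≈ -26656.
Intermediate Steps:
M = 1/51 ≈ 0.019608
u = -26656 (u = -3 - 26653 = -26656)
D(Q) = -Q (D(Q) = 0 - Q = -Q)
R = 103/663 (R = -1*(-4)*(1/51) + 1/(-69 + 82) = 4*(1/51) + 1/13 = 4/51 + 1/13 = 103/663 ≈ 0.15535)
u + R = -26656 + 103/663 = -17672825/663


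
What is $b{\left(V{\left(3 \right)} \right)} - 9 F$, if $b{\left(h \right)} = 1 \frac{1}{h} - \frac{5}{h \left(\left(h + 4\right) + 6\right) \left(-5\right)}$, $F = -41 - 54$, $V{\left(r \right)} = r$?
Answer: $\frac{33359}{39} \approx 855.36$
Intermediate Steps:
$F = -95$
$b{\left(h \right)} = \frac{1}{h} + \frac{1}{h \left(10 + h\right)}$ ($b{\left(h \right)} = \frac{1}{h} - \frac{5}{h \left(\left(4 + h\right) + 6\right) \left(-5\right)} = \frac{1}{h} - \frac{5}{h \left(10 + h\right) \left(-5\right)} = \frac{1}{h} - \frac{5}{\left(-5\right) h \left(10 + h\right)} = \frac{1}{h} - 5 \left(- \frac{1}{5 h \left(10 + h\right)}\right) = \frac{1}{h} + \frac{1}{h \left(10 + h\right)}$)
$b{\left(V{\left(3 \right)} \right)} - 9 F = \frac{11 + 3}{3 \left(10 + 3\right)} - -855 = \frac{1}{3} \cdot \frac{1}{13} \cdot 14 + 855 = \frac{14}{39} + 855 = \frac{33359}{39}$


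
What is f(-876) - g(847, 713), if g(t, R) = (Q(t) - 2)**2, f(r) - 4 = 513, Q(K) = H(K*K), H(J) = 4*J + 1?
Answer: -8234805032708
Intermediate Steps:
H(J) = 1 + 4*J
Q(K) = 1 + 4*K**2 (Q(K) = 1 + 4*(K*K) = 1 + 4*K**2)
f(r) = 517 (f(r) = 4 + 513 = 517)
g(t, R) = (-1 + 4*t**2)**2 (g(t, R) = ((1 + 4*t**2) - 2)**2 = (-1 + 4*t**2)**2)
f(-876) - g(847, 713) = 517 - (-1 + 4*847**2)**2 = 517 - (-1 + 4*717409)**2 = 517 - (-1 + 2869636)**2 = 517 - 1*2869635**2 = 517 - 1*8234805033225 = 517 - 8234805033225 = -8234805032708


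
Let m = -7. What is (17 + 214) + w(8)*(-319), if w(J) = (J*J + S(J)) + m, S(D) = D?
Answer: -20504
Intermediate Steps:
w(J) = -7 + J + J² (w(J) = (J*J + J) - 7 = (J² + J) - 7 = (J + J²) - 7 = -7 + J + J²)
(17 + 214) + w(8)*(-319) = (17 + 214) + (-7 + 8 + 8²)*(-319) = 231 + (-7 + 8 + 64)*(-319) = 231 + 65*(-319) = 231 - 20735 = -20504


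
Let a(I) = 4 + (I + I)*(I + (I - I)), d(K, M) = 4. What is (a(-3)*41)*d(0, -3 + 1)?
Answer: 3608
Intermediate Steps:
a(I) = 4 + 2*I² (a(I) = 4 + (2*I)*(I + 0) = 4 + (2*I)*I = 4 + 2*I²)
(a(-3)*41)*d(0, -3 + 1) = ((4 + 2*(-3)²)*41)*4 = ((4 + 2*9)*41)*4 = ((4 + 18)*41)*4 = (22*41)*4 = 902*4 = 3608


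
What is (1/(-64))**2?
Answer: 1/4096 ≈ 0.00024414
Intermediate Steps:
(1/(-64))**2 = (-1/64)**2 = 1/4096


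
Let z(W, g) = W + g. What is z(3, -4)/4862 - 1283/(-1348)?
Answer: 3118299/3276988 ≈ 0.95157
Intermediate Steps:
z(3, -4)/4862 - 1283/(-1348) = (3 - 4)/4862 - 1283/(-1348) = -1*1/4862 - 1283*(-1/1348) = -1/4862 + 1283/1348 = 3118299/3276988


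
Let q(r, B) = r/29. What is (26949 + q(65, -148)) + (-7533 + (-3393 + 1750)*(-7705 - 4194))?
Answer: 567514782/29 ≈ 1.9569e+7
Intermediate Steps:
q(r, B) = r/29 (q(r, B) = r*(1/29) = r/29)
(26949 + q(65, -148)) + (-7533 + (-3393 + 1750)*(-7705 - 4194)) = (26949 + (1/29)*65) + (-7533 + (-3393 + 1750)*(-7705 - 4194)) = (26949 + 65/29) + (-7533 - 1643*(-11899)) = 781586/29 + (-7533 + 19550057) = 781586/29 + 19542524 = 567514782/29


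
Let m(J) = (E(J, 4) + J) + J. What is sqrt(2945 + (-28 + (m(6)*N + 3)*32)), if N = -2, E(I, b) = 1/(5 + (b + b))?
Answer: sqrt(378573)/13 ≈ 47.329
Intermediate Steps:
E(I, b) = 1/(5 + 2*b)
m(J) = 1/13 + 2*J (m(J) = (1/(5 + 2*4) + J) + J = (1/(5 + 8) + J) + J = (1/13 + J) + J = 1/13 + 2*J)
sqrt(2945 + (-28 + (m(6)*N + 3)*32)) = sqrt(2945 + (-28 + ((1/13 + 2*6)*(-2) + 3)*32)) = sqrt(2945 + (-28 + ((1/13 + 12)*(-2) + 3)*32)) = sqrt(2945 + (-28 + ((157/13)*(-2) + 3)*32)) = sqrt(2945 + (-28 + (-314/13 + 3)*32)) = sqrt(2945 + (-28 - 275/13*32)) = sqrt(2945 + (-28 - 8800/13)) = sqrt(2945 - 9164/13) = sqrt(29121/13) = sqrt(378573)/13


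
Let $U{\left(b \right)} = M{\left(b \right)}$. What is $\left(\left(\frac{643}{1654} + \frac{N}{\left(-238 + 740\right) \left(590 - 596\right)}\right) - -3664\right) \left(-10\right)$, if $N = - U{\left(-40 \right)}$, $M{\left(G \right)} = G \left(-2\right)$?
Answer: $- \frac{22819450135}{622731} \approx -36644.0$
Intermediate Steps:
$M{\left(G \right)} = - 2 G$
$U{\left(b \right)} = - 2 b$
$N = -80$ ($N = - \left(-2\right) \left(-40\right) = \left(-1\right) 80 = -80$)
$\left(\left(\frac{643}{1654} + \frac{N}{\left(-238 + 740\right) \left(590 - 596\right)}\right) - -3664\right) \left(-10\right) = \left(\left(\frac{643}{1654} - \frac{80}{\left(-238 + 740\right) \left(590 - 596\right)}\right) - -3664\right) \left(-10\right) = \left(\left(643 \cdot \frac{1}{1654} - \frac{80}{502 \left(-6\right)}\right) + 3664\right) \left(-10\right) = \left(\left(\frac{643}{1654} - \frac{80}{-3012}\right) + 3664\right) \left(-10\right) = \left(\left(\frac{643}{1654} - - \frac{20}{753}\right) + 3664\right) \left(-10\right) = \left(\left(\frac{643}{1654} + \frac{20}{753}\right) + 3664\right) \left(-10\right) = \left(\frac{517259}{1245462} + 3664\right) \left(-10\right) = \frac{4563890027}{1245462} \left(-10\right) = - \frac{22819450135}{622731}$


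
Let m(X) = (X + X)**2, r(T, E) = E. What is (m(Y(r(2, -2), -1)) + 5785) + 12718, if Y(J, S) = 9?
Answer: 18827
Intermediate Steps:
m(X) = 4*X**2 (m(X) = (2*X)**2 = 4*X**2)
(m(Y(r(2, -2), -1)) + 5785) + 12718 = (4*9**2 + 5785) + 12718 = (4*81 + 5785) + 12718 = (324 + 5785) + 12718 = 6109 + 12718 = 18827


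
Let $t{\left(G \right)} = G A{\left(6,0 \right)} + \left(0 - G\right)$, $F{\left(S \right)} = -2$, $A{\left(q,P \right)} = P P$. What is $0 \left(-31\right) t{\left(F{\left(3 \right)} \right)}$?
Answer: $0$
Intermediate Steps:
$A{\left(q,P \right)} = P^{2}$
$t{\left(G \right)} = - G$ ($t{\left(G \right)} = G 0^{2} + \left(0 - G\right) = G 0 - G = 0 - G = - G$)
$0 \left(-31\right) t{\left(F{\left(3 \right)} \right)} = 0 \left(-31\right) \left(\left(-1\right) \left(-2\right)\right) = 0 \cdot 2 = 0$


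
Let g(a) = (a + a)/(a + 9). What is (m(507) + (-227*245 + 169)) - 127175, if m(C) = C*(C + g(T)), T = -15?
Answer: 76963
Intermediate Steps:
g(a) = 2*a/(9 + a) (g(a) = (2*a)/(9 + a) = 2*a/(9 + a))
m(C) = C*(5 + C) (m(C) = C*(C + 2*(-15)/(9 - 15)) = C*(C + 2*(-15)/(-6)) = C*(C + 2*(-15)*(-⅙)) = C*(C + 5) = C*(5 + C))
(m(507) + (-227*245 + 169)) - 127175 = (507*(5 + 507) + (-227*245 + 169)) - 127175 = (507*512 + (-55615 + 169)) - 127175 = (259584 - 55446) - 127175 = 204138 - 127175 = 76963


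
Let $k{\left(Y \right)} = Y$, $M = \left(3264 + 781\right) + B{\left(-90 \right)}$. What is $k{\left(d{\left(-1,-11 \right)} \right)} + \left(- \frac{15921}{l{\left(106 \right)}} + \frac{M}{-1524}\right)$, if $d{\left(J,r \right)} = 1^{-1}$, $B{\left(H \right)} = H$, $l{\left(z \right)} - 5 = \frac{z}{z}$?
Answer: $- \frac{4046365}{1524} \approx -2655.1$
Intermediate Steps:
$l{\left(z \right)} = 6$ ($l{\left(z \right)} = 5 + \frac{z}{z} = 5 + 1 = 6$)
$d{\left(J,r \right)} = 1$
$M = 3955$ ($M = \left(3264 + 781\right) - 90 = 4045 - 90 = 3955$)
$k{\left(d{\left(-1,-11 \right)} \right)} + \left(- \frac{15921}{l{\left(106 \right)}} + \frac{M}{-1524}\right) = 1 + \left(- \frac{15921}{6} + \frac{3955}{-1524}\right) = 1 + \left(\left(-15921\right) \frac{1}{6} + 3955 \left(- \frac{1}{1524}\right)\right) = 1 - \frac{4047889}{1524} = - \frac{4046365}{1524}$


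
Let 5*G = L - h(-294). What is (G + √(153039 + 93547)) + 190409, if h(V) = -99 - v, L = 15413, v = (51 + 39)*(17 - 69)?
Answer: 962877/5 + √246586 ≈ 1.9307e+5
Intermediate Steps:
v = -4680 (v = 90*(-52) = -4680)
h(V) = 4581 (h(V) = -99 - 1*(-4680) = -99 + 4680 = 4581)
G = 10832/5 (G = (15413 - 1*4581)/5 = (15413 - 4581)/5 = (⅕)*10832 = 10832/5 ≈ 2166.4)
(G + √(153039 + 93547)) + 190409 = (10832/5 + √(153039 + 93547)) + 190409 = (10832/5 + √246586) + 190409 = 962877/5 + √246586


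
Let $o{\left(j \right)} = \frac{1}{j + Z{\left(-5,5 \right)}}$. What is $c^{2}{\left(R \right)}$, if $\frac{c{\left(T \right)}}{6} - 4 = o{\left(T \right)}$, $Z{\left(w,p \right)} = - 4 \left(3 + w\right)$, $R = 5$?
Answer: $\frac{101124}{169} \approx 598.37$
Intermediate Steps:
$Z{\left(w,p \right)} = -12 - 4 w$
$o{\left(j \right)} = \frac{1}{8 + j}$ ($o{\left(j \right)} = \frac{1}{j - -8} = \frac{1}{j + \left(-12 + 20\right)} = \frac{1}{j + 8} = \frac{1}{8 + j}$)
$c{\left(T \right)} = 24 + \frac{6}{8 + T}$
$c^{2}{\left(R \right)} = \left(\frac{6 \left(33 + 4 \cdot 5\right)}{8 + 5}\right)^{2} = \left(\frac{6 \left(33 + 20\right)}{13}\right)^{2} = \left(6 \cdot \frac{1}{13} \cdot 53\right)^{2} = \left(\frac{318}{13}\right)^{2} = \frac{101124}{169}$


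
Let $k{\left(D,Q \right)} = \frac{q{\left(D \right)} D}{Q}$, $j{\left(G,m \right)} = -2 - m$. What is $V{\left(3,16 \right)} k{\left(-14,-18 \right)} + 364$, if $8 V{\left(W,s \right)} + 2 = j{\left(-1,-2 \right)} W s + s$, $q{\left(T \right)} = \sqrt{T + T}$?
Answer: $364 + \frac{49 i \sqrt{7}}{18} \approx 364.0 + 7.2023 i$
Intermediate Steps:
$q{\left(T \right)} = \sqrt{2} \sqrt{T}$ ($q{\left(T \right)} = \sqrt{2 T} = \sqrt{2} \sqrt{T}$)
$V{\left(W,s \right)} = - \frac{1}{4} + \frac{s}{8}$ ($V{\left(W,s \right)} = - \frac{1}{4} + \frac{\left(-2 - -2\right) W s + s}{8} = - \frac{1}{4} + \frac{\left(-2 + 2\right) W s + s}{8} = - \frac{1}{4} + \frac{0 W s + s}{8} = - \frac{1}{4} + \frac{0 s + s}{8} = - \frac{1}{4} + \frac{0 + s}{8} = - \frac{1}{4} + \frac{s}{8}$)
$k{\left(D,Q \right)} = \frac{\sqrt{2} D^{\frac{3}{2}}}{Q}$ ($k{\left(D,Q \right)} = \frac{\sqrt{2} \sqrt{D} D}{Q} = \frac{\sqrt{2} D^{\frac{3}{2}}}{Q}$)
$V{\left(3,16 \right)} k{\left(-14,-18 \right)} + 364 = \left(- \frac{1}{4} + \frac{1}{8} \cdot 16\right) \frac{\sqrt{2} \left(-14\right)^{\frac{3}{2}}}{-18} + 364 = \left(- \frac{1}{4} + 2\right) \sqrt{2} \left(- 14 i \sqrt{14}\right) \left(- \frac{1}{18}\right) + 364 = \frac{7 \frac{14 i \sqrt{7}}{9}}{4} + 364 = \frac{49 i \sqrt{7}}{18} + 364 = 364 + \frac{49 i \sqrt{7}}{18}$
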